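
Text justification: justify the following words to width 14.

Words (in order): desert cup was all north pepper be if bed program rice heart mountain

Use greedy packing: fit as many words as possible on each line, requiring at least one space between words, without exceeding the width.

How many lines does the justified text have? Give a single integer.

Answer: 6

Derivation:
Line 1: ['desert', 'cup', 'was'] (min_width=14, slack=0)
Line 2: ['all', 'north'] (min_width=9, slack=5)
Line 3: ['pepper', 'be', 'if'] (min_width=12, slack=2)
Line 4: ['bed', 'program'] (min_width=11, slack=3)
Line 5: ['rice', 'heart'] (min_width=10, slack=4)
Line 6: ['mountain'] (min_width=8, slack=6)
Total lines: 6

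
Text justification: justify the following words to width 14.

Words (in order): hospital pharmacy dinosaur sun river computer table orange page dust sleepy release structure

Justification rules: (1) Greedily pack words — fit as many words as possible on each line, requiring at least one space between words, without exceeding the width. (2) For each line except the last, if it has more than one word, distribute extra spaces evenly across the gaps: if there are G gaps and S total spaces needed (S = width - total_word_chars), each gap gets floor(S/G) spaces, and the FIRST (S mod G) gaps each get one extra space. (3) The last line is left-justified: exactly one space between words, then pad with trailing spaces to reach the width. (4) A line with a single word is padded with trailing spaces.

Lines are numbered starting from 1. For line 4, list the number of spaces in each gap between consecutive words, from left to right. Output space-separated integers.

Answer: 1

Derivation:
Line 1: ['hospital'] (min_width=8, slack=6)
Line 2: ['pharmacy'] (min_width=8, slack=6)
Line 3: ['dinosaur', 'sun'] (min_width=12, slack=2)
Line 4: ['river', 'computer'] (min_width=14, slack=0)
Line 5: ['table', 'orange'] (min_width=12, slack=2)
Line 6: ['page', 'dust'] (min_width=9, slack=5)
Line 7: ['sleepy', 'release'] (min_width=14, slack=0)
Line 8: ['structure'] (min_width=9, slack=5)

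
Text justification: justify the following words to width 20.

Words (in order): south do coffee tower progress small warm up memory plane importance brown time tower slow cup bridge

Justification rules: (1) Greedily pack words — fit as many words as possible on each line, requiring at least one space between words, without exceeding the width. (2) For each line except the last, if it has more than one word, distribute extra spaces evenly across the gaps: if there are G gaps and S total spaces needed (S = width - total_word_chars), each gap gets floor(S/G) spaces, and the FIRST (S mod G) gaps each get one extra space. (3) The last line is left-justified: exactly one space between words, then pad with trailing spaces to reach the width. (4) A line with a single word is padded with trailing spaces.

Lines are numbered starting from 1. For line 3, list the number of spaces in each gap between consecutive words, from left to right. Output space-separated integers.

Line 1: ['south', 'do', 'coffee'] (min_width=15, slack=5)
Line 2: ['tower', 'progress', 'small'] (min_width=20, slack=0)
Line 3: ['warm', 'up', 'memory', 'plane'] (min_width=20, slack=0)
Line 4: ['importance', 'brown'] (min_width=16, slack=4)
Line 5: ['time', 'tower', 'slow', 'cup'] (min_width=19, slack=1)
Line 6: ['bridge'] (min_width=6, slack=14)

Answer: 1 1 1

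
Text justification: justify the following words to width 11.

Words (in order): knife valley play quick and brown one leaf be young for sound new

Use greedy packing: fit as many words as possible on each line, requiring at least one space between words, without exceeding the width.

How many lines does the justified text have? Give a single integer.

Answer: 7

Derivation:
Line 1: ['knife'] (min_width=5, slack=6)
Line 2: ['valley', 'play'] (min_width=11, slack=0)
Line 3: ['quick', 'and'] (min_width=9, slack=2)
Line 4: ['brown', 'one'] (min_width=9, slack=2)
Line 5: ['leaf', 'be'] (min_width=7, slack=4)
Line 6: ['young', 'for'] (min_width=9, slack=2)
Line 7: ['sound', 'new'] (min_width=9, slack=2)
Total lines: 7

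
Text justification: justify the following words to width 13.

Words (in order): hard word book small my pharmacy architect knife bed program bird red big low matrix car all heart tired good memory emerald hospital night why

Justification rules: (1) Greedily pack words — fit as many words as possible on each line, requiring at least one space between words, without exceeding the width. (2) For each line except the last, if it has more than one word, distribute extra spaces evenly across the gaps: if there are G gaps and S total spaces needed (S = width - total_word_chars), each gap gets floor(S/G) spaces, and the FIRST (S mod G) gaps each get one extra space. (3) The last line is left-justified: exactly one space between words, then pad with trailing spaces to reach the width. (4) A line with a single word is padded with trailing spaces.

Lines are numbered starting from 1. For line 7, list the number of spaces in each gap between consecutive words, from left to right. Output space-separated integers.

Line 1: ['hard', 'word'] (min_width=9, slack=4)
Line 2: ['book', 'small', 'my'] (min_width=13, slack=0)
Line 3: ['pharmacy'] (min_width=8, slack=5)
Line 4: ['architect'] (min_width=9, slack=4)
Line 5: ['knife', 'bed'] (min_width=9, slack=4)
Line 6: ['program', 'bird'] (min_width=12, slack=1)
Line 7: ['red', 'big', 'low'] (min_width=11, slack=2)
Line 8: ['matrix', 'car'] (min_width=10, slack=3)
Line 9: ['all', 'heart'] (min_width=9, slack=4)
Line 10: ['tired', 'good'] (min_width=10, slack=3)
Line 11: ['memory'] (min_width=6, slack=7)
Line 12: ['emerald'] (min_width=7, slack=6)
Line 13: ['hospital'] (min_width=8, slack=5)
Line 14: ['night', 'why'] (min_width=9, slack=4)

Answer: 2 2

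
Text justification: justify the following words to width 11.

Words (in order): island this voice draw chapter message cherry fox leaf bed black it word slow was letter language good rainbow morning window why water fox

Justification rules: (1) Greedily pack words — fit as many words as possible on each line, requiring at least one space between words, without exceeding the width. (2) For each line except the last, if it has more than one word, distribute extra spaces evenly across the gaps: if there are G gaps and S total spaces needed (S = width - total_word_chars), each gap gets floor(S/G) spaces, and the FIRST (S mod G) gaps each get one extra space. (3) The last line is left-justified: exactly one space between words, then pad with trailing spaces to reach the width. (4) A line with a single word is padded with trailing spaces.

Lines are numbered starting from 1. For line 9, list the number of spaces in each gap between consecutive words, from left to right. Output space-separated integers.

Answer: 2

Derivation:
Line 1: ['island', 'this'] (min_width=11, slack=0)
Line 2: ['voice', 'draw'] (min_width=10, slack=1)
Line 3: ['chapter'] (min_width=7, slack=4)
Line 4: ['message'] (min_width=7, slack=4)
Line 5: ['cherry', 'fox'] (min_width=10, slack=1)
Line 6: ['leaf', 'bed'] (min_width=8, slack=3)
Line 7: ['black', 'it'] (min_width=8, slack=3)
Line 8: ['word', 'slow'] (min_width=9, slack=2)
Line 9: ['was', 'letter'] (min_width=10, slack=1)
Line 10: ['language'] (min_width=8, slack=3)
Line 11: ['good'] (min_width=4, slack=7)
Line 12: ['rainbow'] (min_width=7, slack=4)
Line 13: ['morning'] (min_width=7, slack=4)
Line 14: ['window', 'why'] (min_width=10, slack=1)
Line 15: ['water', 'fox'] (min_width=9, slack=2)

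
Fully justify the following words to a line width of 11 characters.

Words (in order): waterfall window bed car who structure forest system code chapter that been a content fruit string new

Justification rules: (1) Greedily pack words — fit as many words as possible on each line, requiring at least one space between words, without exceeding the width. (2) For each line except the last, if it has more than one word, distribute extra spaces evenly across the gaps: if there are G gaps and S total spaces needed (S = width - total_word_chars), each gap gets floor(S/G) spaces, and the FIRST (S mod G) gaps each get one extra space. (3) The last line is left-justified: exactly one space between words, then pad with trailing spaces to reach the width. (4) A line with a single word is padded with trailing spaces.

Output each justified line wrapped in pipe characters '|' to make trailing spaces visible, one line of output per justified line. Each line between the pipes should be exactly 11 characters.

Line 1: ['waterfall'] (min_width=9, slack=2)
Line 2: ['window', 'bed'] (min_width=10, slack=1)
Line 3: ['car', 'who'] (min_width=7, slack=4)
Line 4: ['structure'] (min_width=9, slack=2)
Line 5: ['forest'] (min_width=6, slack=5)
Line 6: ['system', 'code'] (min_width=11, slack=0)
Line 7: ['chapter'] (min_width=7, slack=4)
Line 8: ['that', 'been', 'a'] (min_width=11, slack=0)
Line 9: ['content'] (min_width=7, slack=4)
Line 10: ['fruit'] (min_width=5, slack=6)
Line 11: ['string', 'new'] (min_width=10, slack=1)

Answer: |waterfall  |
|window  bed|
|car     who|
|structure  |
|forest     |
|system code|
|chapter    |
|that been a|
|content    |
|fruit      |
|string new |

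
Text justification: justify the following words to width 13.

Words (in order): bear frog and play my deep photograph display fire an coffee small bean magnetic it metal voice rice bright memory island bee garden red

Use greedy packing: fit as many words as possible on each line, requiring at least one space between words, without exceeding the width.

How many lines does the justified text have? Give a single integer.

Answer: 12

Derivation:
Line 1: ['bear', 'frog', 'and'] (min_width=13, slack=0)
Line 2: ['play', 'my', 'deep'] (min_width=12, slack=1)
Line 3: ['photograph'] (min_width=10, slack=3)
Line 4: ['display', 'fire'] (min_width=12, slack=1)
Line 5: ['an', 'coffee'] (min_width=9, slack=4)
Line 6: ['small', 'bean'] (min_width=10, slack=3)
Line 7: ['magnetic', 'it'] (min_width=11, slack=2)
Line 8: ['metal', 'voice'] (min_width=11, slack=2)
Line 9: ['rice', 'bright'] (min_width=11, slack=2)
Line 10: ['memory', 'island'] (min_width=13, slack=0)
Line 11: ['bee', 'garden'] (min_width=10, slack=3)
Line 12: ['red'] (min_width=3, slack=10)
Total lines: 12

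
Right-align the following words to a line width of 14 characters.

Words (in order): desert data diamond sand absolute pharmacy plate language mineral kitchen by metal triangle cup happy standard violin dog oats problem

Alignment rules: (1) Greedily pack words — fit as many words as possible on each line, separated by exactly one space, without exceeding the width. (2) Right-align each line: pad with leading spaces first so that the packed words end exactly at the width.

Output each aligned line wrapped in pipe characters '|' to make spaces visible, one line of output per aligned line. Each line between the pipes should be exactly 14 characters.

Line 1: ['desert', 'data'] (min_width=11, slack=3)
Line 2: ['diamond', 'sand'] (min_width=12, slack=2)
Line 3: ['absolute'] (min_width=8, slack=6)
Line 4: ['pharmacy', 'plate'] (min_width=14, slack=0)
Line 5: ['language'] (min_width=8, slack=6)
Line 6: ['mineral'] (min_width=7, slack=7)
Line 7: ['kitchen', 'by'] (min_width=10, slack=4)
Line 8: ['metal', 'triangle'] (min_width=14, slack=0)
Line 9: ['cup', 'happy'] (min_width=9, slack=5)
Line 10: ['standard'] (min_width=8, slack=6)
Line 11: ['violin', 'dog'] (min_width=10, slack=4)
Line 12: ['oats', 'problem'] (min_width=12, slack=2)

Answer: |   desert data|
|  diamond sand|
|      absolute|
|pharmacy plate|
|      language|
|       mineral|
|    kitchen by|
|metal triangle|
|     cup happy|
|      standard|
|    violin dog|
|  oats problem|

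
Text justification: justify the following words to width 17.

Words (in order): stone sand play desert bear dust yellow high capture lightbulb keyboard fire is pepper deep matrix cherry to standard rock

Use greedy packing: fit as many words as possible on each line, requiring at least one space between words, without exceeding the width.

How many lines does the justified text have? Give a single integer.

Line 1: ['stone', 'sand', 'play'] (min_width=15, slack=2)
Line 2: ['desert', 'bear', 'dust'] (min_width=16, slack=1)
Line 3: ['yellow', 'high'] (min_width=11, slack=6)
Line 4: ['capture', 'lightbulb'] (min_width=17, slack=0)
Line 5: ['keyboard', 'fire', 'is'] (min_width=16, slack=1)
Line 6: ['pepper', 'deep'] (min_width=11, slack=6)
Line 7: ['matrix', 'cherry', 'to'] (min_width=16, slack=1)
Line 8: ['standard', 'rock'] (min_width=13, slack=4)
Total lines: 8

Answer: 8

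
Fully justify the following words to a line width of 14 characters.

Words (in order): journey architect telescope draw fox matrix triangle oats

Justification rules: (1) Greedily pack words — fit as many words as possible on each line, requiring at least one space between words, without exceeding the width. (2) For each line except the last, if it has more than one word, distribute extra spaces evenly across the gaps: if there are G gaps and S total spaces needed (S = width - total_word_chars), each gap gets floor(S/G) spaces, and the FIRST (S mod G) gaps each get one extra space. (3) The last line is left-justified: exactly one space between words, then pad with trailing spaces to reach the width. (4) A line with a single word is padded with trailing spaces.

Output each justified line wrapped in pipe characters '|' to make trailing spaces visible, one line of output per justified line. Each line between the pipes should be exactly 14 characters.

Line 1: ['journey'] (min_width=7, slack=7)
Line 2: ['architect'] (min_width=9, slack=5)
Line 3: ['telescope', 'draw'] (min_width=14, slack=0)
Line 4: ['fox', 'matrix'] (min_width=10, slack=4)
Line 5: ['triangle', 'oats'] (min_width=13, slack=1)

Answer: |journey       |
|architect     |
|telescope draw|
|fox     matrix|
|triangle oats |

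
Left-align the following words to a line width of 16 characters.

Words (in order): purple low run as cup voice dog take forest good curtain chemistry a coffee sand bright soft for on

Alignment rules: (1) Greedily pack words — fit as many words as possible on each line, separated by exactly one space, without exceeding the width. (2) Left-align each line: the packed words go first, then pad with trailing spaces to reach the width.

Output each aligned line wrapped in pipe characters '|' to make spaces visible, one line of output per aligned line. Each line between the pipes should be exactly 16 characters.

Line 1: ['purple', 'low', 'run'] (min_width=14, slack=2)
Line 2: ['as', 'cup', 'voice', 'dog'] (min_width=16, slack=0)
Line 3: ['take', 'forest', 'good'] (min_width=16, slack=0)
Line 4: ['curtain'] (min_width=7, slack=9)
Line 5: ['chemistry', 'a'] (min_width=11, slack=5)
Line 6: ['coffee', 'sand'] (min_width=11, slack=5)
Line 7: ['bright', 'soft', 'for'] (min_width=15, slack=1)
Line 8: ['on'] (min_width=2, slack=14)

Answer: |purple low run  |
|as cup voice dog|
|take forest good|
|curtain         |
|chemistry a     |
|coffee sand     |
|bright soft for |
|on              |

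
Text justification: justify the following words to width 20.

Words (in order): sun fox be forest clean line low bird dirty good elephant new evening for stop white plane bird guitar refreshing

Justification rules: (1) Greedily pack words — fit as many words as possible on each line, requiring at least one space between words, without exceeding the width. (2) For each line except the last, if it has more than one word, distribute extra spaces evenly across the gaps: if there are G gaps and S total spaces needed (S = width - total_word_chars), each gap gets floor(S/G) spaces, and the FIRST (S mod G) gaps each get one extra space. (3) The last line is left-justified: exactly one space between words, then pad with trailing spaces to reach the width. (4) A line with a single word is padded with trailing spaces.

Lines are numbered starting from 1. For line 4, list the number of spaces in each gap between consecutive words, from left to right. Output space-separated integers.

Answer: 1 1 1

Derivation:
Line 1: ['sun', 'fox', 'be', 'forest'] (min_width=17, slack=3)
Line 2: ['clean', 'line', 'low', 'bird'] (min_width=19, slack=1)
Line 3: ['dirty', 'good', 'elephant'] (min_width=19, slack=1)
Line 4: ['new', 'evening', 'for', 'stop'] (min_width=20, slack=0)
Line 5: ['white', 'plane', 'bird'] (min_width=16, slack=4)
Line 6: ['guitar', 'refreshing'] (min_width=17, slack=3)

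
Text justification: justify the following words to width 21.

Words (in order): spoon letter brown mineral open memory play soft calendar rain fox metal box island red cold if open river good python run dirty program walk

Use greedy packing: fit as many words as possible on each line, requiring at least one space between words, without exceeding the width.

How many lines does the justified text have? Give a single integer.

Line 1: ['spoon', 'letter', 'brown'] (min_width=18, slack=3)
Line 2: ['mineral', 'open', 'memory'] (min_width=19, slack=2)
Line 3: ['play', 'soft', 'calendar'] (min_width=18, slack=3)
Line 4: ['rain', 'fox', 'metal', 'box'] (min_width=18, slack=3)
Line 5: ['island', 'red', 'cold', 'if'] (min_width=18, slack=3)
Line 6: ['open', 'river', 'good'] (min_width=15, slack=6)
Line 7: ['python', 'run', 'dirty'] (min_width=16, slack=5)
Line 8: ['program', 'walk'] (min_width=12, slack=9)
Total lines: 8

Answer: 8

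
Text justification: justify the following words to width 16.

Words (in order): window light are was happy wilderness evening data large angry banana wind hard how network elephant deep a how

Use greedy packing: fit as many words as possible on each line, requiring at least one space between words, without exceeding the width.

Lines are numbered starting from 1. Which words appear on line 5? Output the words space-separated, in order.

Answer: large angry

Derivation:
Line 1: ['window', 'light', 'are'] (min_width=16, slack=0)
Line 2: ['was', 'happy'] (min_width=9, slack=7)
Line 3: ['wilderness'] (min_width=10, slack=6)
Line 4: ['evening', 'data'] (min_width=12, slack=4)
Line 5: ['large', 'angry'] (min_width=11, slack=5)
Line 6: ['banana', 'wind', 'hard'] (min_width=16, slack=0)
Line 7: ['how', 'network'] (min_width=11, slack=5)
Line 8: ['elephant', 'deep', 'a'] (min_width=15, slack=1)
Line 9: ['how'] (min_width=3, slack=13)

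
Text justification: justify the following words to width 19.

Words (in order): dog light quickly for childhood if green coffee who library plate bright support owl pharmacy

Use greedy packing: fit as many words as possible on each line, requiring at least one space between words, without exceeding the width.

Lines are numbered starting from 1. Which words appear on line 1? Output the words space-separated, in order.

Line 1: ['dog', 'light', 'quickly'] (min_width=17, slack=2)
Line 2: ['for', 'childhood', 'if'] (min_width=16, slack=3)
Line 3: ['green', 'coffee', 'who'] (min_width=16, slack=3)
Line 4: ['library', 'plate'] (min_width=13, slack=6)
Line 5: ['bright', 'support', 'owl'] (min_width=18, slack=1)
Line 6: ['pharmacy'] (min_width=8, slack=11)

Answer: dog light quickly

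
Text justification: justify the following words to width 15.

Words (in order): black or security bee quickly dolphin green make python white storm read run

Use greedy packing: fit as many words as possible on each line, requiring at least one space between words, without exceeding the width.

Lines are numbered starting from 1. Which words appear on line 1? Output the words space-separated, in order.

Answer: black or

Derivation:
Line 1: ['black', 'or'] (min_width=8, slack=7)
Line 2: ['security', 'bee'] (min_width=12, slack=3)
Line 3: ['quickly', 'dolphin'] (min_width=15, slack=0)
Line 4: ['green', 'make'] (min_width=10, slack=5)
Line 5: ['python', 'white'] (min_width=12, slack=3)
Line 6: ['storm', 'read', 'run'] (min_width=14, slack=1)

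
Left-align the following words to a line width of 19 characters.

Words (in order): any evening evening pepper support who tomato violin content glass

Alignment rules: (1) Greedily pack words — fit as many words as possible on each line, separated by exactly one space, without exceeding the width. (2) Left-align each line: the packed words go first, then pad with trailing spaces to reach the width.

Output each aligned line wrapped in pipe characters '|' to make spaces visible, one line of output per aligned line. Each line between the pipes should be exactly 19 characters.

Line 1: ['any', 'evening', 'evening'] (min_width=19, slack=0)
Line 2: ['pepper', 'support', 'who'] (min_width=18, slack=1)
Line 3: ['tomato', 'violin'] (min_width=13, slack=6)
Line 4: ['content', 'glass'] (min_width=13, slack=6)

Answer: |any evening evening|
|pepper support who |
|tomato violin      |
|content glass      |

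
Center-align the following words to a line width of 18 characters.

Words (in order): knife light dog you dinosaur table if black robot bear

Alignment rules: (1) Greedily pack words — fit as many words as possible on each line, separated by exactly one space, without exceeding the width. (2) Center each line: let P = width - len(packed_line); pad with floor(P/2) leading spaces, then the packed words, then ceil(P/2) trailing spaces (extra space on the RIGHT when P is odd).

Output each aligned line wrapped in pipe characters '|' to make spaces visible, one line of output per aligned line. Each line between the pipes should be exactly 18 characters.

Line 1: ['knife', 'light', 'dog'] (min_width=15, slack=3)
Line 2: ['you', 'dinosaur', 'table'] (min_width=18, slack=0)
Line 3: ['if', 'black', 'robot'] (min_width=14, slack=4)
Line 4: ['bear'] (min_width=4, slack=14)

Answer: | knife light dog  |
|you dinosaur table|
|  if black robot  |
|       bear       |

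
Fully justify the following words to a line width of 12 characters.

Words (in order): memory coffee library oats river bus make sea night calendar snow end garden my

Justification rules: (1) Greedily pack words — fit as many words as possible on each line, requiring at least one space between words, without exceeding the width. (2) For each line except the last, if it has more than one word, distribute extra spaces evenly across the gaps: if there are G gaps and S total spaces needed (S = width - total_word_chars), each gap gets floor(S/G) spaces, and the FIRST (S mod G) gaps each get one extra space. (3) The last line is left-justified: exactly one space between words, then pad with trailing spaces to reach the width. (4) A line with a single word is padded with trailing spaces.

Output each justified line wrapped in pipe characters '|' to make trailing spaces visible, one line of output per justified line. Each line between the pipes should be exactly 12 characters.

Answer: |memory      |
|coffee      |
|library oats|
|river    bus|
|make     sea|
|night       |
|calendar    |
|snow     end|
|garden my   |

Derivation:
Line 1: ['memory'] (min_width=6, slack=6)
Line 2: ['coffee'] (min_width=6, slack=6)
Line 3: ['library', 'oats'] (min_width=12, slack=0)
Line 4: ['river', 'bus'] (min_width=9, slack=3)
Line 5: ['make', 'sea'] (min_width=8, slack=4)
Line 6: ['night'] (min_width=5, slack=7)
Line 7: ['calendar'] (min_width=8, slack=4)
Line 8: ['snow', 'end'] (min_width=8, slack=4)
Line 9: ['garden', 'my'] (min_width=9, slack=3)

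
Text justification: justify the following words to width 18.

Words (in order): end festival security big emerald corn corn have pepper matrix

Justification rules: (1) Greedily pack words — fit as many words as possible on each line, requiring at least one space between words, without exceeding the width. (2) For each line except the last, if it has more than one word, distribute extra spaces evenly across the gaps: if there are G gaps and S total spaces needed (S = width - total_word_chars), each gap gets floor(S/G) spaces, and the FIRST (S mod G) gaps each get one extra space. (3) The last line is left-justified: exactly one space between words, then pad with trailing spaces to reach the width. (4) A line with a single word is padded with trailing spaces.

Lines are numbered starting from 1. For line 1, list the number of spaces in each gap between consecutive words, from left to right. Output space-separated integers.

Line 1: ['end', 'festival'] (min_width=12, slack=6)
Line 2: ['security', 'big'] (min_width=12, slack=6)
Line 3: ['emerald', 'corn', 'corn'] (min_width=17, slack=1)
Line 4: ['have', 'pepper', 'matrix'] (min_width=18, slack=0)

Answer: 7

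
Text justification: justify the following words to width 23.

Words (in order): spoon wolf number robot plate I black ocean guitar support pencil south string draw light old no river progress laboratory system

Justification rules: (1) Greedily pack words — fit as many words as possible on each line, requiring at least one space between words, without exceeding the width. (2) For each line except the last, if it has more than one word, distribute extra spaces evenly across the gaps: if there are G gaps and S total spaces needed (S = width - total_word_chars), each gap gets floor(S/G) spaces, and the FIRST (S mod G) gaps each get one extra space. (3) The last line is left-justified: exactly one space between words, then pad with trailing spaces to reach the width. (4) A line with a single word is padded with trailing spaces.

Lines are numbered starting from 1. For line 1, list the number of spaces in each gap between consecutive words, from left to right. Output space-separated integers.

Line 1: ['spoon', 'wolf', 'number', 'robot'] (min_width=23, slack=0)
Line 2: ['plate', 'I', 'black', 'ocean'] (min_width=19, slack=4)
Line 3: ['guitar', 'support', 'pencil'] (min_width=21, slack=2)
Line 4: ['south', 'string', 'draw', 'light'] (min_width=23, slack=0)
Line 5: ['old', 'no', 'river', 'progress'] (min_width=21, slack=2)
Line 6: ['laboratory', 'system'] (min_width=17, slack=6)

Answer: 1 1 1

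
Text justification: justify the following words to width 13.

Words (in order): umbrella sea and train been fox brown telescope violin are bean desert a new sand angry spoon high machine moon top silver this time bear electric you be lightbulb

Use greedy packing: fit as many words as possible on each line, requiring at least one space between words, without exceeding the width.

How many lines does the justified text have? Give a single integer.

Line 1: ['umbrella', 'sea'] (min_width=12, slack=1)
Line 2: ['and', 'train'] (min_width=9, slack=4)
Line 3: ['been', 'fox'] (min_width=8, slack=5)
Line 4: ['brown'] (min_width=5, slack=8)
Line 5: ['telescope'] (min_width=9, slack=4)
Line 6: ['violin', 'are'] (min_width=10, slack=3)
Line 7: ['bean', 'desert', 'a'] (min_width=13, slack=0)
Line 8: ['new', 'sand'] (min_width=8, slack=5)
Line 9: ['angry', 'spoon'] (min_width=11, slack=2)
Line 10: ['high', 'machine'] (min_width=12, slack=1)
Line 11: ['moon', 'top'] (min_width=8, slack=5)
Line 12: ['silver', 'this'] (min_width=11, slack=2)
Line 13: ['time', 'bear'] (min_width=9, slack=4)
Line 14: ['electric', 'you'] (min_width=12, slack=1)
Line 15: ['be', 'lightbulb'] (min_width=12, slack=1)
Total lines: 15

Answer: 15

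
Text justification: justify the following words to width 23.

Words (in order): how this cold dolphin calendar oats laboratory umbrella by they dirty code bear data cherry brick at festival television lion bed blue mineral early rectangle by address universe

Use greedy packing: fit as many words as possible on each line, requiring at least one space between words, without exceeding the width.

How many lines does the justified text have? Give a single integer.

Answer: 9

Derivation:
Line 1: ['how', 'this', 'cold', 'dolphin'] (min_width=21, slack=2)
Line 2: ['calendar', 'oats'] (min_width=13, slack=10)
Line 3: ['laboratory', 'umbrella', 'by'] (min_width=22, slack=1)
Line 4: ['they', 'dirty', 'code', 'bear'] (min_width=20, slack=3)
Line 5: ['data', 'cherry', 'brick', 'at'] (min_width=20, slack=3)
Line 6: ['festival', 'television'] (min_width=19, slack=4)
Line 7: ['lion', 'bed', 'blue', 'mineral'] (min_width=21, slack=2)
Line 8: ['early', 'rectangle', 'by'] (min_width=18, slack=5)
Line 9: ['address', 'universe'] (min_width=16, slack=7)
Total lines: 9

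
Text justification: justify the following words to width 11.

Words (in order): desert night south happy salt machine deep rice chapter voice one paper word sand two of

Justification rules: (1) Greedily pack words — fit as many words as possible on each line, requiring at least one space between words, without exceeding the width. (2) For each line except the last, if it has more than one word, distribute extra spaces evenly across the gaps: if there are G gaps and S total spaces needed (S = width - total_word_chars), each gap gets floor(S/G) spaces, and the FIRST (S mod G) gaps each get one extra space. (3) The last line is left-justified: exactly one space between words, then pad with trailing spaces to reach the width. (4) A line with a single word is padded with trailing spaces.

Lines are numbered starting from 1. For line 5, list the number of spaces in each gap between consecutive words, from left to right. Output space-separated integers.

Answer: 3

Derivation:
Line 1: ['desert'] (min_width=6, slack=5)
Line 2: ['night', 'south'] (min_width=11, slack=0)
Line 3: ['happy', 'salt'] (min_width=10, slack=1)
Line 4: ['machine'] (min_width=7, slack=4)
Line 5: ['deep', 'rice'] (min_width=9, slack=2)
Line 6: ['chapter'] (min_width=7, slack=4)
Line 7: ['voice', 'one'] (min_width=9, slack=2)
Line 8: ['paper', 'word'] (min_width=10, slack=1)
Line 9: ['sand', 'two', 'of'] (min_width=11, slack=0)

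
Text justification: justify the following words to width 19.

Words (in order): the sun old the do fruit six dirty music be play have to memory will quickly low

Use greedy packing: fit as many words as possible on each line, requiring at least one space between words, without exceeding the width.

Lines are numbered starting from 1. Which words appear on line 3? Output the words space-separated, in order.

Answer: music be play have

Derivation:
Line 1: ['the', 'sun', 'old', 'the', 'do'] (min_width=18, slack=1)
Line 2: ['fruit', 'six', 'dirty'] (min_width=15, slack=4)
Line 3: ['music', 'be', 'play', 'have'] (min_width=18, slack=1)
Line 4: ['to', 'memory', 'will'] (min_width=14, slack=5)
Line 5: ['quickly', 'low'] (min_width=11, slack=8)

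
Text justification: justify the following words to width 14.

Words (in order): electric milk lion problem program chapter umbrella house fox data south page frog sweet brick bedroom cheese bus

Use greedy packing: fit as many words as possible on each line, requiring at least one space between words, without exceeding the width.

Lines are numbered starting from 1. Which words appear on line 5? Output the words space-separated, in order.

Answer: umbrella house

Derivation:
Line 1: ['electric', 'milk'] (min_width=13, slack=1)
Line 2: ['lion', 'problem'] (min_width=12, slack=2)
Line 3: ['program'] (min_width=7, slack=7)
Line 4: ['chapter'] (min_width=7, slack=7)
Line 5: ['umbrella', 'house'] (min_width=14, slack=0)
Line 6: ['fox', 'data', 'south'] (min_width=14, slack=0)
Line 7: ['page', 'frog'] (min_width=9, slack=5)
Line 8: ['sweet', 'brick'] (min_width=11, slack=3)
Line 9: ['bedroom', 'cheese'] (min_width=14, slack=0)
Line 10: ['bus'] (min_width=3, slack=11)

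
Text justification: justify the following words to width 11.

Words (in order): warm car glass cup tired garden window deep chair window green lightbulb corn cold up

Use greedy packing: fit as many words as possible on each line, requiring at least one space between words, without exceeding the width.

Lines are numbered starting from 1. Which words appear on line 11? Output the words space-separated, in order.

Answer: up

Derivation:
Line 1: ['warm', 'car'] (min_width=8, slack=3)
Line 2: ['glass', 'cup'] (min_width=9, slack=2)
Line 3: ['tired'] (min_width=5, slack=6)
Line 4: ['garden'] (min_width=6, slack=5)
Line 5: ['window', 'deep'] (min_width=11, slack=0)
Line 6: ['chair'] (min_width=5, slack=6)
Line 7: ['window'] (min_width=6, slack=5)
Line 8: ['green'] (min_width=5, slack=6)
Line 9: ['lightbulb'] (min_width=9, slack=2)
Line 10: ['corn', 'cold'] (min_width=9, slack=2)
Line 11: ['up'] (min_width=2, slack=9)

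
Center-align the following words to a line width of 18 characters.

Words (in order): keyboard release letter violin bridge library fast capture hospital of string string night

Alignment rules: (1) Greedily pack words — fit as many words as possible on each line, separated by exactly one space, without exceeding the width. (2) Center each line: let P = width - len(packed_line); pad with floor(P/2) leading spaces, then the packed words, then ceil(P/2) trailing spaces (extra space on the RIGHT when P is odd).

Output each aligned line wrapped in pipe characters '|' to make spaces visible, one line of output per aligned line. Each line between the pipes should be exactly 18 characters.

Line 1: ['keyboard', 'release'] (min_width=16, slack=2)
Line 2: ['letter', 'violin'] (min_width=13, slack=5)
Line 3: ['bridge', 'library'] (min_width=14, slack=4)
Line 4: ['fast', 'capture'] (min_width=12, slack=6)
Line 5: ['hospital', 'of', 'string'] (min_width=18, slack=0)
Line 6: ['string', 'night'] (min_width=12, slack=6)

Answer: | keyboard release |
|  letter violin   |
|  bridge library  |
|   fast capture   |
|hospital of string|
|   string night   |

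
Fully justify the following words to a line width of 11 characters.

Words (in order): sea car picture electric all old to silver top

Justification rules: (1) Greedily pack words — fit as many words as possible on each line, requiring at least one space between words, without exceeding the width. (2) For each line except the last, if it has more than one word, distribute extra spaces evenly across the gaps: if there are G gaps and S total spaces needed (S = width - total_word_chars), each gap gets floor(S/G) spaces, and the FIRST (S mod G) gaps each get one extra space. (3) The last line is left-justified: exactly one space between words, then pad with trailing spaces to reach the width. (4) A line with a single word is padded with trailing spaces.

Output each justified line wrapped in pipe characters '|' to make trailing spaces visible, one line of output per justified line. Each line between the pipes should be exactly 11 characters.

Line 1: ['sea', 'car'] (min_width=7, slack=4)
Line 2: ['picture'] (min_width=7, slack=4)
Line 3: ['electric'] (min_width=8, slack=3)
Line 4: ['all', 'old', 'to'] (min_width=10, slack=1)
Line 5: ['silver', 'top'] (min_width=10, slack=1)

Answer: |sea     car|
|picture    |
|electric   |
|all  old to|
|silver top |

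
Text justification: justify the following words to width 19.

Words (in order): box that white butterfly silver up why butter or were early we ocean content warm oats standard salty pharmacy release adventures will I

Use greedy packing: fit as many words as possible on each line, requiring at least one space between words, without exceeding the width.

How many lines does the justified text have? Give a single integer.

Answer: 8

Derivation:
Line 1: ['box', 'that', 'white'] (min_width=14, slack=5)
Line 2: ['butterfly', 'silver', 'up'] (min_width=19, slack=0)
Line 3: ['why', 'butter', 'or', 'were'] (min_width=18, slack=1)
Line 4: ['early', 'we', 'ocean'] (min_width=14, slack=5)
Line 5: ['content', 'warm', 'oats'] (min_width=17, slack=2)
Line 6: ['standard', 'salty'] (min_width=14, slack=5)
Line 7: ['pharmacy', 'release'] (min_width=16, slack=3)
Line 8: ['adventures', 'will', 'I'] (min_width=17, slack=2)
Total lines: 8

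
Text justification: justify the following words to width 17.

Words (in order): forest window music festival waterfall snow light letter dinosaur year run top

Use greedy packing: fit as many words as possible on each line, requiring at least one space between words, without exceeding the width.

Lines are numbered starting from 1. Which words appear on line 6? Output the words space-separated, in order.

Line 1: ['forest', 'window'] (min_width=13, slack=4)
Line 2: ['music', 'festival'] (min_width=14, slack=3)
Line 3: ['waterfall', 'snow'] (min_width=14, slack=3)
Line 4: ['light', 'letter'] (min_width=12, slack=5)
Line 5: ['dinosaur', 'year', 'run'] (min_width=17, slack=0)
Line 6: ['top'] (min_width=3, slack=14)

Answer: top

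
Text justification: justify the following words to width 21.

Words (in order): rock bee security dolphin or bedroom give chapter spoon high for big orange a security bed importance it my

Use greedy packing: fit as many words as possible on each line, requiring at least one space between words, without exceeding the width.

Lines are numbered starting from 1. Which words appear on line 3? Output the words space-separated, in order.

Line 1: ['rock', 'bee', 'security'] (min_width=17, slack=4)
Line 2: ['dolphin', 'or', 'bedroom'] (min_width=18, slack=3)
Line 3: ['give', 'chapter', 'spoon'] (min_width=18, slack=3)
Line 4: ['high', 'for', 'big', 'orange', 'a'] (min_width=21, slack=0)
Line 5: ['security', 'bed'] (min_width=12, slack=9)
Line 6: ['importance', 'it', 'my'] (min_width=16, slack=5)

Answer: give chapter spoon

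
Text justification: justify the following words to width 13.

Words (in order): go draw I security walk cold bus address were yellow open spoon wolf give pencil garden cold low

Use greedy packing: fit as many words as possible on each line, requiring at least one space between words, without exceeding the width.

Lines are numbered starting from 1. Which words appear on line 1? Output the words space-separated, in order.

Line 1: ['go', 'draw', 'I'] (min_width=9, slack=4)
Line 2: ['security', 'walk'] (min_width=13, slack=0)
Line 3: ['cold', 'bus'] (min_width=8, slack=5)
Line 4: ['address', 'were'] (min_width=12, slack=1)
Line 5: ['yellow', 'open'] (min_width=11, slack=2)
Line 6: ['spoon', 'wolf'] (min_width=10, slack=3)
Line 7: ['give', 'pencil'] (min_width=11, slack=2)
Line 8: ['garden', 'cold'] (min_width=11, slack=2)
Line 9: ['low'] (min_width=3, slack=10)

Answer: go draw I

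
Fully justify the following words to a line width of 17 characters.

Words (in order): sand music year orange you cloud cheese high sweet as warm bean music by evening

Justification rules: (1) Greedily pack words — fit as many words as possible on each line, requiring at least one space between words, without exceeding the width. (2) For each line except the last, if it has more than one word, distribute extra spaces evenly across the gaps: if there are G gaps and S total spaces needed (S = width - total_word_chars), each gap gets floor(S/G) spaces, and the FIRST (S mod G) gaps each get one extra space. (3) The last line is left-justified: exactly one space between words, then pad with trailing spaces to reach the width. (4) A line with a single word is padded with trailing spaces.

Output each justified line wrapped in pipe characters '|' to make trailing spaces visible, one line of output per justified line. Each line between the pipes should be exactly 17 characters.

Line 1: ['sand', 'music', 'year'] (min_width=15, slack=2)
Line 2: ['orange', 'you', 'cloud'] (min_width=16, slack=1)
Line 3: ['cheese', 'high', 'sweet'] (min_width=17, slack=0)
Line 4: ['as', 'warm', 'bean'] (min_width=12, slack=5)
Line 5: ['music', 'by', 'evening'] (min_width=16, slack=1)

Answer: |sand  music  year|
|orange  you cloud|
|cheese high sweet|
|as    warm   bean|
|music by evening |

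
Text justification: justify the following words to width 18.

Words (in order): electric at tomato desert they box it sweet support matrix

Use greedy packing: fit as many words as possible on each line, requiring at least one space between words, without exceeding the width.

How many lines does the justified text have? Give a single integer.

Line 1: ['electric', 'at', 'tomato'] (min_width=18, slack=0)
Line 2: ['desert', 'they', 'box', 'it'] (min_width=18, slack=0)
Line 3: ['sweet', 'support'] (min_width=13, slack=5)
Line 4: ['matrix'] (min_width=6, slack=12)
Total lines: 4

Answer: 4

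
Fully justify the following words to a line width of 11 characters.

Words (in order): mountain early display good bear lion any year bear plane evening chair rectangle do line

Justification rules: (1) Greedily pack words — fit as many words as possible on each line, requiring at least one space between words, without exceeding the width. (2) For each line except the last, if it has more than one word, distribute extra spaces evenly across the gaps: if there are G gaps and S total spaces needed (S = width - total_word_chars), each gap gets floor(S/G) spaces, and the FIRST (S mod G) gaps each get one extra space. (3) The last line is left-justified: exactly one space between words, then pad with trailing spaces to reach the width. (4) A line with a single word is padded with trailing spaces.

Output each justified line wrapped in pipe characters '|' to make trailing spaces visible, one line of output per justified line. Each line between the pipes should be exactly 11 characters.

Line 1: ['mountain'] (min_width=8, slack=3)
Line 2: ['early'] (min_width=5, slack=6)
Line 3: ['display'] (min_width=7, slack=4)
Line 4: ['good', 'bear'] (min_width=9, slack=2)
Line 5: ['lion', 'any'] (min_width=8, slack=3)
Line 6: ['year', 'bear'] (min_width=9, slack=2)
Line 7: ['plane'] (min_width=5, slack=6)
Line 8: ['evening'] (min_width=7, slack=4)
Line 9: ['chair'] (min_width=5, slack=6)
Line 10: ['rectangle'] (min_width=9, slack=2)
Line 11: ['do', 'line'] (min_width=7, slack=4)

Answer: |mountain   |
|early      |
|display    |
|good   bear|
|lion    any|
|year   bear|
|plane      |
|evening    |
|chair      |
|rectangle  |
|do line    |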